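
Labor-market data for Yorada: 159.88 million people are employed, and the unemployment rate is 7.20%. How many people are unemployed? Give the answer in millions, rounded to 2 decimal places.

About 12.40 million are unemployed.

Let U be the number unemployed. The labor force is E + U, and U/(E+U) = 0.0720.
So U = 0.0720 × 159.88 / (1 − 0.0720) = 11.5114 / 0.9280 ≈ 12.40 million.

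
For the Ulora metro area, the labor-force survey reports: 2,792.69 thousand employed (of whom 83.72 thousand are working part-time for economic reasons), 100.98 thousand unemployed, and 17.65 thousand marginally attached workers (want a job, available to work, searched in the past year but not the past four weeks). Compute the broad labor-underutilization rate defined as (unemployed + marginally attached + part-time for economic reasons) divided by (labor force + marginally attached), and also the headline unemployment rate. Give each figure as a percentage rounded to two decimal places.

Labor force = 2,792.69 + 100.98 = 2,893.67 thousand.
Numerator = 100.98 + 17.65 + 83.72 = 202.35 thousand.
Denominator = 2,893.67 + 17.65 = 2,911.32 thousand.
Broad rate = 202.35 / 2,911.32 = 6.95%.
Headline unemployment rate = 100.98 / 2,893.67 = 3.49%.

Broad underutilization rate ≈ 6.95%; headline unemployment rate ≈ 3.49%.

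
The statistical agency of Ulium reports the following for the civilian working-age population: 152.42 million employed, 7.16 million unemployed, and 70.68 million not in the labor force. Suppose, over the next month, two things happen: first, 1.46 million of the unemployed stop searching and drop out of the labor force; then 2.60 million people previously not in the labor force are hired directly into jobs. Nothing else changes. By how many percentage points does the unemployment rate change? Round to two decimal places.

The unemployment rate changes by −0.94 percentage points.

Initially, labor force = 152.42 + 7.16 = 159.58 million, so u = 7.16/159.58 = 4.49%.
After the first change, unemployed and labor force both fall by 1.46 → E = 152.42, U = 5.70, labor force = 158.12 million.
After the second change, employed and labor force both rise by 2.60; unemployed unchanged → E = 155.02, U = 5.70, labor force = 160.72 million.
New unemployment rate = 5.70 / 160.72 = 3.55%.
Change = 3.55% − 4.49% = −0.94 percentage points.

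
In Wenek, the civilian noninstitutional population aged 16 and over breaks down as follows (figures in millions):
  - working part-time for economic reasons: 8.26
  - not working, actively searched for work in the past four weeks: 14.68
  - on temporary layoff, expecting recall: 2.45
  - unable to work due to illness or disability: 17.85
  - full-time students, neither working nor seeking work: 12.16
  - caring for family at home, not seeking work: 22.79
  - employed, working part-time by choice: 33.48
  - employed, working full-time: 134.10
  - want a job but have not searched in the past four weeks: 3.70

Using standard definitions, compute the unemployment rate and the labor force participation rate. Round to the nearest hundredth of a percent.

Unemployment rate ≈ 8.88%; labor force participation rate ≈ 77.35%.

Employed = 8.26 + 33.48 + 134.10 = 175.84 million (anyone who worked, including part-time for economic reasons, counts as employed).
Unemployed = 14.68 + 2.45 = 17.13 million (jobless and actively searching, or on temporary layoff).
Labor force = 175.84 + 17.13 = 192.97 million.
Not in labor force = 17.85 + 12.16 + 22.79 + 3.70 = 56.50 million (those not working and not actively searching are outside the labor force — including those who want a job but have given up searching).
Civilian working-age population = 192.97 + 56.50 = 249.47 million.
Unemployment rate = 17.13 / 192.97 = 8.88%.
Labor force participation rate = 192.97 / 249.47 = 77.35%.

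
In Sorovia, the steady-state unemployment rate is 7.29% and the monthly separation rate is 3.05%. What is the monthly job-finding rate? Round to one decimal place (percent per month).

Job-finding rate ≈ 38.8% per month.

From u* = s/(s+f): f = s·(1−u)/u.
f = 3.05 × (1 − 0.0729) / 0.0729 = 2.8277 / 0.0729 ≈ 38.8% per month.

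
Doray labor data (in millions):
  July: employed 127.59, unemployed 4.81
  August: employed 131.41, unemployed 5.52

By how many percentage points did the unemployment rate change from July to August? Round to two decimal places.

July: labor force = 127.59 + 4.81 = 132.40; u = 4.81/132.40 = 3.63%.
August: labor force = 131.41 + 5.52 = 136.93; u = 5.52/136.93 = 4.03%.
Change = 4.03% − 3.63% = +0.40 pp.

The unemployment rate changed by +0.40 percentage points.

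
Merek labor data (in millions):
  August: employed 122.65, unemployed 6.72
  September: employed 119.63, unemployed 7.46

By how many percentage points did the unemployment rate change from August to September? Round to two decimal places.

August: labor force = 122.65 + 6.72 = 129.37; u = 6.72/129.37 = 5.19%.
September: labor force = 119.63 + 7.46 = 127.09; u = 7.46/127.09 = 5.87%.
Change = 5.87% − 5.19% = +0.68 pp.

The unemployment rate changed by +0.68 percentage points.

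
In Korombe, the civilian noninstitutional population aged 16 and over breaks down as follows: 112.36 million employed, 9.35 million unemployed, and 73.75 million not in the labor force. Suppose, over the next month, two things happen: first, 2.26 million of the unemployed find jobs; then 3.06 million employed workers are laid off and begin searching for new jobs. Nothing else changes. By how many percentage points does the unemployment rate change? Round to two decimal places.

Initially, labor force = 112.36 + 9.35 = 121.71 million, so u = 9.35/121.71 = 7.68%.
After the first change, unemployed falls and employed rises by 2.26; labor force unchanged → E = 114.62, U = 7.09, labor force = 121.71 million.
After the second change, employed falls and unemployed rises by 3.06; labor force unchanged → E = 111.56, U = 10.15, labor force = 121.71 million.
New unemployment rate = 10.15 / 121.71 = 8.34%.
Change = 8.34% − 7.68% = +0.66 percentage points.

The unemployment rate changes by +0.66 percentage points.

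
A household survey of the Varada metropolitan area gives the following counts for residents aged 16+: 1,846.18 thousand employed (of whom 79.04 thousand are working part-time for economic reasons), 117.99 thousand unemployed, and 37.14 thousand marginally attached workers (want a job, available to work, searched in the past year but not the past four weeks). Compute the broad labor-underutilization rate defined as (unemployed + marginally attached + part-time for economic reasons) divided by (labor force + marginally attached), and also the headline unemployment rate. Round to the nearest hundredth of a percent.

Labor force = 1,846.18 + 117.99 = 1,964.17 thousand.
Numerator = 117.99 + 37.14 + 79.04 = 234.17 thousand.
Denominator = 1,964.17 + 37.14 = 2,001.31 thousand.
Broad rate = 234.17 / 2,001.31 = 11.70%.
Headline unemployment rate = 117.99 / 1,964.17 = 6.01%.

Broad underutilization rate ≈ 11.70%; headline unemployment rate ≈ 6.01%.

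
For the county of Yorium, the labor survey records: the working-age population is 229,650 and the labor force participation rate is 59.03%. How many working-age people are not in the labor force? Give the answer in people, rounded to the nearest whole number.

Share not in the labor force = 1 − 0.5903 = 0.4097.
Not in labor force = 0.4097 × 229,650 ≈ 94,088.

About 94,088 are not in the labor force.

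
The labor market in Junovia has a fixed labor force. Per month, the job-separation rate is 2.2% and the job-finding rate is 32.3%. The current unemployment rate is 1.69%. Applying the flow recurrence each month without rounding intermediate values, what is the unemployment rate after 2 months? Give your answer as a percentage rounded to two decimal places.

Unemployment rate after two months ≈ 4.37%.

With a fixed labor force, u_{t+1} = u_t + s·(1−u_t) − f·u_t = u_t·(1−s−f) + s.
Here 1−s−f = 0.655 and s = 0.022.
u_1 = 0.016900 × 0.655 + 0.022 = 0.033070.
u_2 = 0.033070 × 0.655 + 0.022 = 0.043661.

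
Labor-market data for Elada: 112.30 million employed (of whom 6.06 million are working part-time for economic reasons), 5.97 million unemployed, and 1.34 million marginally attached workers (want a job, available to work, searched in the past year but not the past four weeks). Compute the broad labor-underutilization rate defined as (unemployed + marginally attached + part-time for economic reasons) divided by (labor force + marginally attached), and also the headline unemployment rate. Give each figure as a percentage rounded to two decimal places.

Labor force = 112.30 + 5.97 = 118.27 million.
Numerator = 5.97 + 1.34 + 6.06 = 13.37 million.
Denominator = 118.27 + 1.34 = 119.61 million.
Broad rate = 13.37 / 119.61 = 11.18%.
Headline unemployment rate = 5.97 / 118.27 = 5.05%.

Broad underutilization rate ≈ 11.18%; headline unemployment rate ≈ 5.05%.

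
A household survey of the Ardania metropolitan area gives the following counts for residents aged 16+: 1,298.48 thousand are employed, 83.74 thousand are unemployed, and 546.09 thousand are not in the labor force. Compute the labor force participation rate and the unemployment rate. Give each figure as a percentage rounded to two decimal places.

Labor force = employed + unemployed = 1,298.48 + 83.74 = 1,382.22 thousand.
Working-age population = 1,382.22 + 546.09 = 1,928.31 thousand.
Unemployment rate = 83.74 / 1,382.22 = 6.06%.
Labor force participation rate = 1,382.22 / 1,928.31 = 71.68%.

Labor force participation rate ≈ 71.68%; unemployment rate ≈ 6.06%.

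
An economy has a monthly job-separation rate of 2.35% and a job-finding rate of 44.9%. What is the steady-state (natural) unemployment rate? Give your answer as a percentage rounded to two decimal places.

Steady-state unemployment rate ≈ 4.97%.

At steady state the flows balance: s·E = f·U, so U/(E+U) = s/(s+f).
u* = 2.35 / (2.35 + 44.9) = 2.35 / 47.25 = 4.97%.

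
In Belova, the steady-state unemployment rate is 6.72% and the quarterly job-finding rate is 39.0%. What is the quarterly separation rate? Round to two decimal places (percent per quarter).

Separation rate ≈ 2.81% per quarter.

From u* = s/(s+f): s = u·f/(1−u).
s = 0.0672 × 39.0 / (1 − 0.0672) = 2.6208 / 0.9328 ≈ 2.81% per quarter.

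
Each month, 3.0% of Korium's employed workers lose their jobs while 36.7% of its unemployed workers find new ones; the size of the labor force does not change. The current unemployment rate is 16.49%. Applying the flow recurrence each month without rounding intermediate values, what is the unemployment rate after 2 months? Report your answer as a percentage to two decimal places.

Unemployment rate after two months ≈ 10.80%.

With a fixed labor force, u_{t+1} = u_t + s·(1−u_t) − f·u_t = u_t·(1−s−f) + s.
Here 1−s−f = 0.603 and s = 0.030.
u_1 = 0.164900 × 0.603 + 0.030 = 0.129435.
u_2 = 0.129435 × 0.603 + 0.030 = 0.108049.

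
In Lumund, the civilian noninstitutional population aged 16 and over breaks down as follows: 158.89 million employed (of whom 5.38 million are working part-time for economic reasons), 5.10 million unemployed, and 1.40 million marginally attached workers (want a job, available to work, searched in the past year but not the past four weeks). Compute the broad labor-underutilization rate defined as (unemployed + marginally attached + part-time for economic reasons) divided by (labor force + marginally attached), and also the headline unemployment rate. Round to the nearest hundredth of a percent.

Labor force = 158.89 + 5.10 = 163.99 million.
Numerator = 5.10 + 1.40 + 5.38 = 11.88 million.
Denominator = 163.99 + 1.40 = 165.39 million.
Broad rate = 11.88 / 165.39 = 7.18%.
Headline unemployment rate = 5.10 / 163.99 = 3.11%.

Broad underutilization rate ≈ 7.18%; headline unemployment rate ≈ 3.11%.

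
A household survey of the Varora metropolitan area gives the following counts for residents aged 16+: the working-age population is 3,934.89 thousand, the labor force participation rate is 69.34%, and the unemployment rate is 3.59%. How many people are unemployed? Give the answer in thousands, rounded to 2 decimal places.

About 97.95 thousand are unemployed.

Labor force = 0.6934 × 3,934.89 = 2,728.45 thousand.
Unemployed = 0.0359 × 2,728.45 ≈ 97.95 thousand.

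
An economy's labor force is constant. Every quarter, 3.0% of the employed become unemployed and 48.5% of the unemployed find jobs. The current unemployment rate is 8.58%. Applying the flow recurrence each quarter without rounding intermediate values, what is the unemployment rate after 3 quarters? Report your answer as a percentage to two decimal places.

With a fixed labor force, u_{t+1} = u_t + s·(1−u_t) − f·u_t = u_t·(1−s−f) + s.
Here 1−s−f = 0.485 and s = 0.030.
u_1 = 0.085800 × 0.485 + 0.030 = 0.071613.
u_2 = 0.071613 × 0.485 + 0.030 = 0.064732.
u_3 = 0.064732 × 0.485 + 0.030 = 0.061395.

Unemployment rate after three quarters ≈ 6.14%.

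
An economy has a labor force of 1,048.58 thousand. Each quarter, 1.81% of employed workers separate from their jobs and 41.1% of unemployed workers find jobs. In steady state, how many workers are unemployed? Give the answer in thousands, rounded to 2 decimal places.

About 44.23 thousand are unemployed in steady state.

Steady-state unemployment rate u* = s/(s+f) = 1.81/(1.81+41.1) = 0.042181.
Unemployed = u* × labor force = 0.042181 × 1,048.58 ≈ 44.23 thousand.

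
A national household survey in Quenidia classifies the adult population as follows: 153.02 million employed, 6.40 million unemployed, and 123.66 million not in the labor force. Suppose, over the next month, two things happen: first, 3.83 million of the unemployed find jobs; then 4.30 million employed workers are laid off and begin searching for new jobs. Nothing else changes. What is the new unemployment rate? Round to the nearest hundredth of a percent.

Initially, labor force = 153.02 + 6.40 = 159.42 million, so u = 6.40/159.42 = 4.01%.
After the first change, unemployed falls and employed rises by 3.83; labor force unchanged → E = 156.85, U = 2.57, labor force = 159.42 million.
After the second change, employed falls and unemployed rises by 4.30; labor force unchanged → E = 152.55, U = 6.87, labor force = 159.42 million.
New unemployment rate = 6.87 / 159.42 = 4.31%.

New unemployment rate ≈ 4.31%.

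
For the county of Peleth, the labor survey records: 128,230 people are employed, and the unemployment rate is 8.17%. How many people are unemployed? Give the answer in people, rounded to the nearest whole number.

Let U be the number unemployed. The labor force is E + U, and U/(E+U) = 0.0817.
So U = 0.0817 × 128,230 / (1 − 0.0817) = 10476.39 / 0.9183 ≈ 11,408.

About 11,408 are unemployed.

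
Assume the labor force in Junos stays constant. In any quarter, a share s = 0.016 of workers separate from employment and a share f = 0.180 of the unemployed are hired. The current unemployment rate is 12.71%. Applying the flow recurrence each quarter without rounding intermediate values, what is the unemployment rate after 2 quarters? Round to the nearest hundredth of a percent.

Unemployment rate after two quarters ≈ 11.10%.

With a fixed labor force, u_{t+1} = u_t + s·(1−u_t) − f·u_t = u_t·(1−s−f) + s.
Here 1−s−f = 0.804 and s = 0.016.
u_1 = 0.127100 × 0.804 + 0.016 = 0.118188.
u_2 = 0.118188 × 0.804 + 0.016 = 0.111023.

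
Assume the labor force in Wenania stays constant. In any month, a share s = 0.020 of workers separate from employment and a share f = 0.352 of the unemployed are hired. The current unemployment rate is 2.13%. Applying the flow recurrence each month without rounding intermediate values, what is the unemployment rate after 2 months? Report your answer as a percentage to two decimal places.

Unemployment rate after two months ≈ 4.10%.

With a fixed labor force, u_{t+1} = u_t + s·(1−u_t) − f·u_t = u_t·(1−s−f) + s.
Here 1−s−f = 0.628 and s = 0.020.
u_1 = 0.021300 × 0.628 + 0.020 = 0.033376.
u_2 = 0.033376 × 0.628 + 0.020 = 0.040960.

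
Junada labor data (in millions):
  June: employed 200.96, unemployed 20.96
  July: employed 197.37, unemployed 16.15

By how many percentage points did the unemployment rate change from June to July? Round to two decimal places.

The unemployment rate changed by −1.88 percentage points.

June: labor force = 200.96 + 20.96 = 221.92; u = 20.96/221.92 = 9.44%.
July: labor force = 197.37 + 16.15 = 213.52; u = 16.15/213.52 = 7.56%.
Change = 7.56% − 9.44% = −1.88 pp.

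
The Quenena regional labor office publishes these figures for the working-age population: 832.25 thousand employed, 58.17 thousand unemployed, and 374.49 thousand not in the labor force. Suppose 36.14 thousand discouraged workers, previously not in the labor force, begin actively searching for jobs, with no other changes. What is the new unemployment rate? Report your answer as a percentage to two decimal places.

Initially, labor force = 832.25 + 58.17 = 890.42 thousand, so u = 58.17/890.42 = 6.53%.
After the change, unemployed and labor force both rise by 36.14 → E = 832.25, U = 94.31, labor force = 926.56 thousand.
New unemployment rate = 94.31 / 926.56 = 10.18%.

New unemployment rate ≈ 10.18%.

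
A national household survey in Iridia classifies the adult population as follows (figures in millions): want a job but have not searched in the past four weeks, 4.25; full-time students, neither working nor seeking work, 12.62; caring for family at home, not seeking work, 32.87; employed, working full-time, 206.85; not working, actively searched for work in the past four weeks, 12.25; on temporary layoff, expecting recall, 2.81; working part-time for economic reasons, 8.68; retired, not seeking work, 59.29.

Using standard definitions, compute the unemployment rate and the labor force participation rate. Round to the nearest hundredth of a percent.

Unemployment rate ≈ 6.53%; labor force participation rate ≈ 67.90%.

Employed = 206.85 + 8.68 = 215.53 million (anyone who worked, including part-time for economic reasons, counts as employed).
Unemployed = 12.25 + 2.81 = 15.06 million (jobless and actively searching, or on temporary layoff).
Labor force = 215.53 + 15.06 = 230.59 million.
Not in labor force = 4.25 + 12.62 + 32.87 + 59.29 = 109.03 million (those not working and not actively searching are outside the labor force — including those who want a job but have given up searching).
Civilian working-age population = 230.59 + 109.03 = 339.62 million.
Unemployment rate = 15.06 / 230.59 = 6.53%.
Labor force participation rate = 230.59 / 339.62 = 67.90%.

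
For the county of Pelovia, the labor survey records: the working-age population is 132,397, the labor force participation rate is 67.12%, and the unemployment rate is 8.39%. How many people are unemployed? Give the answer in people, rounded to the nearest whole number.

Labor force = 0.6712 × 132,397 = 88,865.
Unemployed = 0.0839 × 88,865 ≈ 7,456.

About 7,456 are unemployed.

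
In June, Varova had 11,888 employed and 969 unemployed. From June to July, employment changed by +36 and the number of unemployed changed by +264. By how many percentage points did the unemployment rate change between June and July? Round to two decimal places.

June: labor force = 11,888 + 969 = 12,857; u = 969/12,857 = 7.54%.
July: labor force = 11,924 + 1,233 = 13,157; u = 1,233/13,157 = 9.37%.
Change = 9.37% − 7.54% = +1.83 pp.

The unemployment rate changed by +1.83 percentage points.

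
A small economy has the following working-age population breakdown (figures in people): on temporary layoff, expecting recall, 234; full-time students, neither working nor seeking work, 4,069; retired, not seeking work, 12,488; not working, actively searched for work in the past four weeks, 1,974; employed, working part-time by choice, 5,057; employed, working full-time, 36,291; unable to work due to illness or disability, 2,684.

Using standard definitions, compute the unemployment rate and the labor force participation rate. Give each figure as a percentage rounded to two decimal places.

Employed = 5,057 + 36,291 = 41,348.
Unemployed = 234 + 1,974 = 2,208 (jobless and actively searching, or on temporary layoff).
Labor force = 41,348 + 2,208 = 43,556.
Not in labor force = 4,069 + 12,488 + 2,684 = 19,241 (those not working and not actively searching are outside the labor force).
Civilian working-age population = 43,556 + 19,241 = 62,797.
Unemployment rate = 2,208 / 43,556 = 5.07%.
Labor force participation rate = 43,556 / 62,797 = 69.36%.

Unemployment rate ≈ 5.07%; labor force participation rate ≈ 69.36%.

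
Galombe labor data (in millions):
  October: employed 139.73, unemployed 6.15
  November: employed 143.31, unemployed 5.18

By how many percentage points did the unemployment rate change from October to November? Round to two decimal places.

The unemployment rate changed by −0.73 percentage points.

October: labor force = 139.73 + 6.15 = 145.88; u = 6.15/145.88 = 4.22%.
November: labor force = 143.31 + 5.18 = 148.49; u = 5.18/148.49 = 3.49%.
Change = 3.49% − 4.22% = −0.73 pp.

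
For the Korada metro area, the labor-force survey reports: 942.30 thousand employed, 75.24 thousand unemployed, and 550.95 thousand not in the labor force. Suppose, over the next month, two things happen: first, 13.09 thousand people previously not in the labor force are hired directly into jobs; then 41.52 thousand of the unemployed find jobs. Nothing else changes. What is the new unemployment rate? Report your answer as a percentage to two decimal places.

Initially, labor force = 942.30 + 75.24 = 1,017.54 thousand, so u = 75.24/1,017.54 = 7.39%.
After the first change, employed and labor force both rise by 13.09; unemployed unchanged → E = 955.39, U = 75.24, labor force = 1,030.63 thousand.
After the second change, unemployed falls and employed rises by 41.52; labor force unchanged → E = 996.91, U = 33.72, labor force = 1,030.63 thousand.
New unemployment rate = 33.72 / 1,030.63 = 3.27%.

New unemployment rate ≈ 3.27%.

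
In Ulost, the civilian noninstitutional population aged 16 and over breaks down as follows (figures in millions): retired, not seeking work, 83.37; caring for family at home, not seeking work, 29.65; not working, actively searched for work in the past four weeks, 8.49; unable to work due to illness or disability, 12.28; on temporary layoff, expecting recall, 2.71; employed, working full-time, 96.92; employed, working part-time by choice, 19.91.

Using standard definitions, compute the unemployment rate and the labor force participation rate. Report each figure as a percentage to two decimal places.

Employed = 96.92 + 19.91 = 116.83 million.
Unemployed = 8.49 + 2.71 = 11.20 million (jobless and actively searching, or on temporary layoff).
Labor force = 116.83 + 11.20 = 128.03 million.
Not in labor force = 83.37 + 29.65 + 12.28 = 125.30 million (those not working and not actively searching are outside the labor force).
Civilian working-age population = 128.03 + 125.30 = 253.33 million.
Unemployment rate = 11.20 / 128.03 = 8.75%.
Labor force participation rate = 128.03 / 253.33 = 50.54%.

Unemployment rate ≈ 8.75%; labor force participation rate ≈ 50.54%.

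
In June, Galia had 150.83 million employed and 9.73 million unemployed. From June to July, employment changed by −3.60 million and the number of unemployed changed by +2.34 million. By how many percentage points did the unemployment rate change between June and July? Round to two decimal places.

The unemployment rate changed by +1.52 percentage points.

June: labor force = 150.83 + 9.73 = 160.56; u = 9.73/160.56 = 6.06%.
July: labor force = 147.23 + 12.07 = 159.30; u = 12.07/159.30 = 7.58%.
Change = 7.58% − 6.06% = +1.52 pp.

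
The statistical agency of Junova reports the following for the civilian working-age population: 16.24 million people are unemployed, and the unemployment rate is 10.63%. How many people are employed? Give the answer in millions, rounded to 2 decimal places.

About 136.54 million are employed.

Labor force = U / u = 16.24 / 0.1063 ≈ 152.78 million.
Employed = labor force − unemployed = 152.78 − 16.24 = 136.54 million.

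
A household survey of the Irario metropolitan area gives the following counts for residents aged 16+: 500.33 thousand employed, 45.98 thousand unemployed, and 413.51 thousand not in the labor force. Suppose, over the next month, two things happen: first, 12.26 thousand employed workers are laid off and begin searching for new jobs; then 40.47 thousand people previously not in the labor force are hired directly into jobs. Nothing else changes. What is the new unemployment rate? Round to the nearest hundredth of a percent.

Initially, labor force = 500.33 + 45.98 = 546.31 thousand, so u = 45.98/546.31 = 8.42%.
After the first change, employed falls and unemployed rises by 12.26; labor force unchanged → E = 488.07, U = 58.24, labor force = 546.31 thousand.
After the second change, employed and labor force both rise by 40.47; unemployed unchanged → E = 528.54, U = 58.24, labor force = 586.78 thousand.
New unemployment rate = 58.24 / 586.78 = 9.93%.

New unemployment rate ≈ 9.93%.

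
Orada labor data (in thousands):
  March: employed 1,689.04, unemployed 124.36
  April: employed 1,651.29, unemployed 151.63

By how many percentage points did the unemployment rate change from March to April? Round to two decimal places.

The unemployment rate changed by +1.55 percentage points.

March: labor force = 1,689.04 + 124.36 = 1,813.40; u = 124.36/1,813.40 = 6.86%.
April: labor force = 1,651.29 + 151.63 = 1,802.92; u = 151.63/1,802.92 = 8.41%.
Change = 8.41% − 6.86% = +1.55 pp.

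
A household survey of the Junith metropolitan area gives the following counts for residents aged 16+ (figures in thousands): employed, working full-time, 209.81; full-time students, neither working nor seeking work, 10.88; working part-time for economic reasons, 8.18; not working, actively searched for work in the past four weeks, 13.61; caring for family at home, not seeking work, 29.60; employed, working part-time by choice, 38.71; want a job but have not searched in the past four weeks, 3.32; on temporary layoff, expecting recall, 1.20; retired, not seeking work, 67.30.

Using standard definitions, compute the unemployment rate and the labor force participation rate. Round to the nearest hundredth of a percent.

Employed = 209.81 + 8.18 + 38.71 = 256.70 thousand (anyone who worked, including part-time for economic reasons, counts as employed).
Unemployed = 13.61 + 1.20 = 14.81 thousand (jobless and actively searching, or on temporary layoff).
Labor force = 256.70 + 14.81 = 271.51 thousand.
Not in labor force = 10.88 + 29.60 + 3.32 + 67.30 = 111.10 thousand (those not working and not actively searching are outside the labor force — including those who want a job but have given up searching).
Civilian working-age population = 271.51 + 111.10 = 382.61 thousand.
Unemployment rate = 14.81 / 271.51 = 5.45%.
Labor force participation rate = 271.51 / 382.61 = 70.96%.

Unemployment rate ≈ 5.45%; labor force participation rate ≈ 70.96%.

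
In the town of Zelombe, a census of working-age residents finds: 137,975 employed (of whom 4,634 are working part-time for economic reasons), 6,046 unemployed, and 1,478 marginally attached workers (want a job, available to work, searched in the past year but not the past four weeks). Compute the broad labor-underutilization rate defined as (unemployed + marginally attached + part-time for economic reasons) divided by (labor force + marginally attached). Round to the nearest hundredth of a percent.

Broad underutilization rate ≈ 8.36%.

Labor force = 137,975 + 6,046 = 144,021.
Numerator = 6,046 + 1,478 + 4,634 = 12,158.
Denominator = 144,021 + 1,478 = 145,499.
Broad rate = 12,158 / 145,499 = 8.36%.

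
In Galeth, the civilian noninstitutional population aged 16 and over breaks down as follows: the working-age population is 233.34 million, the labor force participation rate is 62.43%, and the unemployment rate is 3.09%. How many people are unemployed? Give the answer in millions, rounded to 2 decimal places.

Labor force = 0.6243 × 233.34 = 145.67 million.
Unemployed = 0.0309 × 145.67 ≈ 4.50 million.

About 4.50 million are unemployed.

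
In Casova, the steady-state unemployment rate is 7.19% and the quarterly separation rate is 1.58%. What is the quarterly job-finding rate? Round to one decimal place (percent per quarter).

From u* = s/(s+f): f = s·(1−u)/u.
f = 1.58 × (1 − 0.0719) / 0.0719 = 1.4664 / 0.0719 ≈ 20.4% per quarter.

Job-finding rate ≈ 20.4% per quarter.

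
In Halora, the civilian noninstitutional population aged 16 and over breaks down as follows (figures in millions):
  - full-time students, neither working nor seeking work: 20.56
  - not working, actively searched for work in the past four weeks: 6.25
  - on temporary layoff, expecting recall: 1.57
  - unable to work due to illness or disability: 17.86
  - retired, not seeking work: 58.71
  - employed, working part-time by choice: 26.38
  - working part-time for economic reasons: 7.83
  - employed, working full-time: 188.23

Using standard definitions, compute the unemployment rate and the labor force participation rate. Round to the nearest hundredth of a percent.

Employed = 26.38 + 7.83 + 188.23 = 222.44 million (anyone who worked, including part-time for economic reasons, counts as employed).
Unemployed = 6.25 + 1.57 = 7.82 million (jobless and actively searching, or on temporary layoff).
Labor force = 222.44 + 7.82 = 230.26 million.
Not in labor force = 20.56 + 17.86 + 58.71 = 97.13 million (those not working and not actively searching are outside the labor force).
Civilian working-age population = 230.26 + 97.13 = 327.39 million.
Unemployment rate = 7.82 / 230.26 = 3.40%.
Labor force participation rate = 230.26 / 327.39 = 70.33%.

Unemployment rate ≈ 3.40%; labor force participation rate ≈ 70.33%.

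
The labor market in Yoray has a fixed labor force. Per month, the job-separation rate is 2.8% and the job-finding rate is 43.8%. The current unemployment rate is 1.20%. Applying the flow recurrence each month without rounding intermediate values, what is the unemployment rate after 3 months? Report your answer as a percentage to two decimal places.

Unemployment rate after three months ≈ 5.28%.

With a fixed labor force, u_{t+1} = u_t + s·(1−u_t) − f·u_t = u_t·(1−s−f) + s.
Here 1−s−f = 0.534 and s = 0.028.
u_1 = 0.012000 × 0.534 + 0.028 = 0.034408.
u_2 = 0.034408 × 0.534 + 0.028 = 0.046374.
u_3 = 0.046374 × 0.534 + 0.028 = 0.052764.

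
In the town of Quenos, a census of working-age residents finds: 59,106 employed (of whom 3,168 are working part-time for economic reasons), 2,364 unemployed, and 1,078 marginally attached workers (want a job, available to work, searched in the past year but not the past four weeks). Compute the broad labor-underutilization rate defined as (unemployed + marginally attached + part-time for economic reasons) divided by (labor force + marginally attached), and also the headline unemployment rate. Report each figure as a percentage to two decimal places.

Broad underutilization rate ≈ 10.57%; headline unemployment rate ≈ 3.85%.

Labor force = 59,106 + 2,364 = 61,470.
Numerator = 2,364 + 1,078 + 3,168 = 6,610.
Denominator = 61,470 + 1,078 = 62,548.
Broad rate = 6,610 / 62,548 = 10.57%.
Headline unemployment rate = 2,364 / 61,470 = 3.85%.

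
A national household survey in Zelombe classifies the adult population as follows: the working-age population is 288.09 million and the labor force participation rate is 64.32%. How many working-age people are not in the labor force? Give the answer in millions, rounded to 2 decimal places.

About 102.79 million are not in the labor force.

Share not in the labor force = 1 − 0.6432 = 0.3568.
Not in labor force = 0.3568 × 288.09 ≈ 102.79 million.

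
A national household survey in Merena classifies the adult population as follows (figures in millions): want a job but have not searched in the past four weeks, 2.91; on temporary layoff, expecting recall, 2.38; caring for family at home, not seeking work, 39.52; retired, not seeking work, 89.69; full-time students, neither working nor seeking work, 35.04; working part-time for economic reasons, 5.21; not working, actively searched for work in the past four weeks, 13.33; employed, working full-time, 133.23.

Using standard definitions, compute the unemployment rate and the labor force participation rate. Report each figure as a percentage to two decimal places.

Employed = 5.21 + 133.23 = 138.44 million (anyone who worked, including part-time for economic reasons, counts as employed).
Unemployed = 2.38 + 13.33 = 15.71 million (jobless and actively searching, or on temporary layoff).
Labor force = 138.44 + 15.71 = 154.15 million.
Not in labor force = 2.91 + 39.52 + 89.69 + 35.04 = 167.16 million (those not working and not actively searching are outside the labor force — including those who want a job but have given up searching).
Civilian working-age population = 154.15 + 167.16 = 321.31 million.
Unemployment rate = 15.71 / 154.15 = 10.19%.
Labor force participation rate = 154.15 / 321.31 = 47.98%.

Unemployment rate ≈ 10.19%; labor force participation rate ≈ 47.98%.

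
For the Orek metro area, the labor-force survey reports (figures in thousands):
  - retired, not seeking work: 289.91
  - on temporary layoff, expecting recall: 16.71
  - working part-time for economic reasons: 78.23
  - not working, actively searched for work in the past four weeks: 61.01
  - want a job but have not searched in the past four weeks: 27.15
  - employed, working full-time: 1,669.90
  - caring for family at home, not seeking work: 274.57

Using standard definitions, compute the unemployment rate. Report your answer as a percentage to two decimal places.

Employed = 78.23 + 1,669.90 = 1,748.13 thousand (anyone who worked, including part-time for economic reasons, counts as employed).
Unemployed = 16.71 + 61.01 = 77.72 thousand (jobless and actively searching, or on temporary layoff).
Labor force = 1,748.13 + 77.72 = 1,825.85 thousand.
Unemployment rate = 77.72 / 1,825.85 = 4.26%.

Unemployment rate ≈ 4.26%.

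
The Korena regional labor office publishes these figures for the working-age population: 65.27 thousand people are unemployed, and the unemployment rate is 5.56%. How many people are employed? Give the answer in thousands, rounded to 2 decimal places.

About 1,108.65 thousand are employed.

Labor force = U / u = 65.27 / 0.0556 ≈ 1,173.92 thousand.
Employed = labor force − unemployed = 1,173.92 − 65.27 = 1,108.65 thousand.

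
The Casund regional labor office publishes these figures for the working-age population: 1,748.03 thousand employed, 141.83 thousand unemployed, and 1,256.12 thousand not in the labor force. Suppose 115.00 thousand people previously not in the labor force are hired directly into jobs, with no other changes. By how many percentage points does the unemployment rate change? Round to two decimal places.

Initially, labor force = 1,748.03 + 141.83 = 1,889.86 thousand, so u = 141.83/1,889.86 = 7.50%.
After the change, employed and labor force both rise by 115.00; unemployed unchanged → E = 1,863.03, U = 141.83, labor force = 2,004.86 thousand.
New unemployment rate = 141.83 / 2,004.86 = 7.07%.
Change = 7.07% − 7.50% = −0.43 percentage points.

The unemployment rate changes by −0.43 percentage points.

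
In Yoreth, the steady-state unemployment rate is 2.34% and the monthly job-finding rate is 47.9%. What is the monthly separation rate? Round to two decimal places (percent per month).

Separation rate ≈ 1.15% per month.

From u* = s/(s+f): s = u·f/(1−u).
s = 0.0234 × 47.9 / (1 − 0.0234) = 1.1209 / 0.9766 ≈ 1.15% per month.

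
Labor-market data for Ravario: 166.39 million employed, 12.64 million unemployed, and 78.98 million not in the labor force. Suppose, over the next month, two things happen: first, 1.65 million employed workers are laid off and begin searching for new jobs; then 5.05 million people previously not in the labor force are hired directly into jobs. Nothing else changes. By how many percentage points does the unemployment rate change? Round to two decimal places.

Initially, labor force = 166.39 + 12.64 = 179.03 million, so u = 12.64/179.03 = 7.06%.
After the first change, employed falls and unemployed rises by 1.65; labor force unchanged → E = 164.74, U = 14.29, labor force = 179.03 million.
After the second change, employed and labor force both rise by 5.05; unemployed unchanged → E = 169.79, U = 14.29, labor force = 184.08 million.
New unemployment rate = 14.29 / 184.08 = 7.76%.
Change = 7.76% − 7.06% = +0.70 percentage points.

The unemployment rate changes by +0.70 percentage points.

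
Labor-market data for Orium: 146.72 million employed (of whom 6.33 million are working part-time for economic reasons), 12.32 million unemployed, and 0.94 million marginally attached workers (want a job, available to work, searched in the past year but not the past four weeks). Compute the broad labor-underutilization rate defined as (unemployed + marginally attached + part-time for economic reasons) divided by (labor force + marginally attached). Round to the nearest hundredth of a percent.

Broad underutilization rate ≈ 12.25%.

Labor force = 146.72 + 12.32 = 159.04 million.
Numerator = 12.32 + 0.94 + 6.33 = 19.59 million.
Denominator = 159.04 + 0.94 = 159.98 million.
Broad rate = 19.59 / 159.98 = 12.25%.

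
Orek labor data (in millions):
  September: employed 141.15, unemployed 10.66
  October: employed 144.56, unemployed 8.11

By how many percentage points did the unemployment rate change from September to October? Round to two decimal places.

September: labor force = 141.15 + 10.66 = 151.81; u = 10.66/151.81 = 7.02%.
October: labor force = 144.56 + 8.11 = 152.67; u = 8.11/152.67 = 5.31%.
Change = 5.31% − 7.02% = −1.71 pp.

The unemployment rate changed by −1.71 percentage points.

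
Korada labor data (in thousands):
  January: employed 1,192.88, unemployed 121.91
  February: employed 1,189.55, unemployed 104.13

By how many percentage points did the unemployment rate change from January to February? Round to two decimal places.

The unemployment rate changed by −1.22 percentage points.

January: labor force = 1,192.88 + 121.91 = 1,314.79; u = 121.91/1,314.79 = 9.27%.
February: labor force = 1,189.55 + 104.13 = 1,293.68; u = 104.13/1,293.68 = 8.05%.
Change = 8.05% − 9.27% = −1.22 pp.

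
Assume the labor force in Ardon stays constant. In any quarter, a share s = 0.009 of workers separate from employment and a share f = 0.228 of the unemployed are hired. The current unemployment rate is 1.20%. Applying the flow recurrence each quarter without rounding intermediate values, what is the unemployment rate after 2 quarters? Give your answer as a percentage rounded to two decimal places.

With a fixed labor force, u_{t+1} = u_t + s·(1−u_t) − f·u_t = u_t·(1−s−f) + s.
Here 1−s−f = 0.763 and s = 0.009.
u_1 = 0.012000 × 0.763 + 0.009 = 0.018156.
u_2 = 0.018156 × 0.763 + 0.009 = 0.022853.

Unemployment rate after two quarters ≈ 2.29%.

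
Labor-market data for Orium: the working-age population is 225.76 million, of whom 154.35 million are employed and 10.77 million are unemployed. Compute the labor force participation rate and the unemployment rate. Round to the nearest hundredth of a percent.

Labor force = employed + unemployed = 154.35 + 10.77 = 165.12 million.
Unemployment rate = 10.77 / 165.12 = 6.52%.
Labor force participation rate = 165.12 / 225.76 = 73.14%.

Labor force participation rate ≈ 73.14%; unemployment rate ≈ 6.52%.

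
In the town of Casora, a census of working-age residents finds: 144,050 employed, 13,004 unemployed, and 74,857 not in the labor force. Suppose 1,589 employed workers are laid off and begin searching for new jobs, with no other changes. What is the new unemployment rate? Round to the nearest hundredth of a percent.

New unemployment rate ≈ 9.29%.

Initially, labor force = 144,050 + 13,004 = 157,054, so u = 13,004/157,054 = 8.28%.
After the change, employed falls and unemployed rises by 1,589; labor force unchanged → E = 142,461, U = 14,593, labor force = 157,054.
New unemployment rate = 14,593 / 157,054 = 9.29%.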